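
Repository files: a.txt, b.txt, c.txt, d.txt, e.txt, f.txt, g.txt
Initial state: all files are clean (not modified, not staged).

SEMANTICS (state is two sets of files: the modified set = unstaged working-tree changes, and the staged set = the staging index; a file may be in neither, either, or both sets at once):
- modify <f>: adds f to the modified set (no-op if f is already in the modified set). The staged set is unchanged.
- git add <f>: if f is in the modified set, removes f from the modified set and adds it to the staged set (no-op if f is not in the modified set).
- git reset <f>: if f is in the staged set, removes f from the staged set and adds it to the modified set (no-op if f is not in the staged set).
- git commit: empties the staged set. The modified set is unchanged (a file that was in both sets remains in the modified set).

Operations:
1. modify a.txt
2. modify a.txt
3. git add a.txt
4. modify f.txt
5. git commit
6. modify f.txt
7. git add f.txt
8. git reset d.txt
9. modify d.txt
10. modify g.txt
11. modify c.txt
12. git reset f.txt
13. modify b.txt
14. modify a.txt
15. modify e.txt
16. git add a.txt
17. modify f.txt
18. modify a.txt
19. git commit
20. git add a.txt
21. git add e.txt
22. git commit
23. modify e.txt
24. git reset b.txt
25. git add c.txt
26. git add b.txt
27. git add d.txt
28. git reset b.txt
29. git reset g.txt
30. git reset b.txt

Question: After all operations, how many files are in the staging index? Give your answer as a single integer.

Answer: 2

Derivation:
After op 1 (modify a.txt): modified={a.txt} staged={none}
After op 2 (modify a.txt): modified={a.txt} staged={none}
After op 3 (git add a.txt): modified={none} staged={a.txt}
After op 4 (modify f.txt): modified={f.txt} staged={a.txt}
After op 5 (git commit): modified={f.txt} staged={none}
After op 6 (modify f.txt): modified={f.txt} staged={none}
After op 7 (git add f.txt): modified={none} staged={f.txt}
After op 8 (git reset d.txt): modified={none} staged={f.txt}
After op 9 (modify d.txt): modified={d.txt} staged={f.txt}
After op 10 (modify g.txt): modified={d.txt, g.txt} staged={f.txt}
After op 11 (modify c.txt): modified={c.txt, d.txt, g.txt} staged={f.txt}
After op 12 (git reset f.txt): modified={c.txt, d.txt, f.txt, g.txt} staged={none}
After op 13 (modify b.txt): modified={b.txt, c.txt, d.txt, f.txt, g.txt} staged={none}
After op 14 (modify a.txt): modified={a.txt, b.txt, c.txt, d.txt, f.txt, g.txt} staged={none}
After op 15 (modify e.txt): modified={a.txt, b.txt, c.txt, d.txt, e.txt, f.txt, g.txt} staged={none}
After op 16 (git add a.txt): modified={b.txt, c.txt, d.txt, e.txt, f.txt, g.txt} staged={a.txt}
After op 17 (modify f.txt): modified={b.txt, c.txt, d.txt, e.txt, f.txt, g.txt} staged={a.txt}
After op 18 (modify a.txt): modified={a.txt, b.txt, c.txt, d.txt, e.txt, f.txt, g.txt} staged={a.txt}
After op 19 (git commit): modified={a.txt, b.txt, c.txt, d.txt, e.txt, f.txt, g.txt} staged={none}
After op 20 (git add a.txt): modified={b.txt, c.txt, d.txt, e.txt, f.txt, g.txt} staged={a.txt}
After op 21 (git add e.txt): modified={b.txt, c.txt, d.txt, f.txt, g.txt} staged={a.txt, e.txt}
After op 22 (git commit): modified={b.txt, c.txt, d.txt, f.txt, g.txt} staged={none}
After op 23 (modify e.txt): modified={b.txt, c.txt, d.txt, e.txt, f.txt, g.txt} staged={none}
After op 24 (git reset b.txt): modified={b.txt, c.txt, d.txt, e.txt, f.txt, g.txt} staged={none}
After op 25 (git add c.txt): modified={b.txt, d.txt, e.txt, f.txt, g.txt} staged={c.txt}
After op 26 (git add b.txt): modified={d.txt, e.txt, f.txt, g.txt} staged={b.txt, c.txt}
After op 27 (git add d.txt): modified={e.txt, f.txt, g.txt} staged={b.txt, c.txt, d.txt}
After op 28 (git reset b.txt): modified={b.txt, e.txt, f.txt, g.txt} staged={c.txt, d.txt}
After op 29 (git reset g.txt): modified={b.txt, e.txt, f.txt, g.txt} staged={c.txt, d.txt}
After op 30 (git reset b.txt): modified={b.txt, e.txt, f.txt, g.txt} staged={c.txt, d.txt}
Final staged set: {c.txt, d.txt} -> count=2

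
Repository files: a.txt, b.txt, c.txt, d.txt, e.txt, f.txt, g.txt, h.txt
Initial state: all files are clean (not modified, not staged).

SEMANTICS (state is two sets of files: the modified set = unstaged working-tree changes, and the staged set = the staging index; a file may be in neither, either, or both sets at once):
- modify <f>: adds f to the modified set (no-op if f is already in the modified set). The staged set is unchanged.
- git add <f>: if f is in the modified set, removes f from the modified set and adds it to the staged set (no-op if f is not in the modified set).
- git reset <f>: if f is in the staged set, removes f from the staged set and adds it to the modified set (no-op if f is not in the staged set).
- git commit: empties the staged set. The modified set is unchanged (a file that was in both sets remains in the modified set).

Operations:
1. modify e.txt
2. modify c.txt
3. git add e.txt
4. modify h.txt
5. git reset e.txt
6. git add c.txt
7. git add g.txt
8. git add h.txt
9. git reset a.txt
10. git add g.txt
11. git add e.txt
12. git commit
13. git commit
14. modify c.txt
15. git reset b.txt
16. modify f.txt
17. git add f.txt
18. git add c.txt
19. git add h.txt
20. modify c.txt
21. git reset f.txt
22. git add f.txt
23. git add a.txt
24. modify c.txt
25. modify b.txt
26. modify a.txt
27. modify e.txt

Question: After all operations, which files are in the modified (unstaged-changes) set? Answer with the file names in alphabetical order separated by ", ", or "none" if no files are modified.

After op 1 (modify e.txt): modified={e.txt} staged={none}
After op 2 (modify c.txt): modified={c.txt, e.txt} staged={none}
After op 3 (git add e.txt): modified={c.txt} staged={e.txt}
After op 4 (modify h.txt): modified={c.txt, h.txt} staged={e.txt}
After op 5 (git reset e.txt): modified={c.txt, e.txt, h.txt} staged={none}
After op 6 (git add c.txt): modified={e.txt, h.txt} staged={c.txt}
After op 7 (git add g.txt): modified={e.txt, h.txt} staged={c.txt}
After op 8 (git add h.txt): modified={e.txt} staged={c.txt, h.txt}
After op 9 (git reset a.txt): modified={e.txt} staged={c.txt, h.txt}
After op 10 (git add g.txt): modified={e.txt} staged={c.txt, h.txt}
After op 11 (git add e.txt): modified={none} staged={c.txt, e.txt, h.txt}
After op 12 (git commit): modified={none} staged={none}
After op 13 (git commit): modified={none} staged={none}
After op 14 (modify c.txt): modified={c.txt} staged={none}
After op 15 (git reset b.txt): modified={c.txt} staged={none}
After op 16 (modify f.txt): modified={c.txt, f.txt} staged={none}
After op 17 (git add f.txt): modified={c.txt} staged={f.txt}
After op 18 (git add c.txt): modified={none} staged={c.txt, f.txt}
After op 19 (git add h.txt): modified={none} staged={c.txt, f.txt}
After op 20 (modify c.txt): modified={c.txt} staged={c.txt, f.txt}
After op 21 (git reset f.txt): modified={c.txt, f.txt} staged={c.txt}
After op 22 (git add f.txt): modified={c.txt} staged={c.txt, f.txt}
After op 23 (git add a.txt): modified={c.txt} staged={c.txt, f.txt}
After op 24 (modify c.txt): modified={c.txt} staged={c.txt, f.txt}
After op 25 (modify b.txt): modified={b.txt, c.txt} staged={c.txt, f.txt}
After op 26 (modify a.txt): modified={a.txt, b.txt, c.txt} staged={c.txt, f.txt}
After op 27 (modify e.txt): modified={a.txt, b.txt, c.txt, e.txt} staged={c.txt, f.txt}

Answer: a.txt, b.txt, c.txt, e.txt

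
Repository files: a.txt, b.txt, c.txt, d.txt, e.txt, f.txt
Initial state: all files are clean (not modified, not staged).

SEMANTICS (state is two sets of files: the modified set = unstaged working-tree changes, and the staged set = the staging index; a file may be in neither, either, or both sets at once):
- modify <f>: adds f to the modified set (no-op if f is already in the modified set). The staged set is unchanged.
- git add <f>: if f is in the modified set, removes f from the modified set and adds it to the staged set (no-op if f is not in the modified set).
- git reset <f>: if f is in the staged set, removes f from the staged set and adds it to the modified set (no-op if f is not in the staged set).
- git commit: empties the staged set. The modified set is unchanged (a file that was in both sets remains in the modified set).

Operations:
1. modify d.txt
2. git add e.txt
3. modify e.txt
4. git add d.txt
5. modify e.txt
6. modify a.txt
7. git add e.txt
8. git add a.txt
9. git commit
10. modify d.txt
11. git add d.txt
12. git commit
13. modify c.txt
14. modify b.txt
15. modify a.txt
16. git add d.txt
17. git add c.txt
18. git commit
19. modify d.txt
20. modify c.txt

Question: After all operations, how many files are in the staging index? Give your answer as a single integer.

Answer: 0

Derivation:
After op 1 (modify d.txt): modified={d.txt} staged={none}
After op 2 (git add e.txt): modified={d.txt} staged={none}
After op 3 (modify e.txt): modified={d.txt, e.txt} staged={none}
After op 4 (git add d.txt): modified={e.txt} staged={d.txt}
After op 5 (modify e.txt): modified={e.txt} staged={d.txt}
After op 6 (modify a.txt): modified={a.txt, e.txt} staged={d.txt}
After op 7 (git add e.txt): modified={a.txt} staged={d.txt, e.txt}
After op 8 (git add a.txt): modified={none} staged={a.txt, d.txt, e.txt}
After op 9 (git commit): modified={none} staged={none}
After op 10 (modify d.txt): modified={d.txt} staged={none}
After op 11 (git add d.txt): modified={none} staged={d.txt}
After op 12 (git commit): modified={none} staged={none}
After op 13 (modify c.txt): modified={c.txt} staged={none}
After op 14 (modify b.txt): modified={b.txt, c.txt} staged={none}
After op 15 (modify a.txt): modified={a.txt, b.txt, c.txt} staged={none}
After op 16 (git add d.txt): modified={a.txt, b.txt, c.txt} staged={none}
After op 17 (git add c.txt): modified={a.txt, b.txt} staged={c.txt}
After op 18 (git commit): modified={a.txt, b.txt} staged={none}
After op 19 (modify d.txt): modified={a.txt, b.txt, d.txt} staged={none}
After op 20 (modify c.txt): modified={a.txt, b.txt, c.txt, d.txt} staged={none}
Final staged set: {none} -> count=0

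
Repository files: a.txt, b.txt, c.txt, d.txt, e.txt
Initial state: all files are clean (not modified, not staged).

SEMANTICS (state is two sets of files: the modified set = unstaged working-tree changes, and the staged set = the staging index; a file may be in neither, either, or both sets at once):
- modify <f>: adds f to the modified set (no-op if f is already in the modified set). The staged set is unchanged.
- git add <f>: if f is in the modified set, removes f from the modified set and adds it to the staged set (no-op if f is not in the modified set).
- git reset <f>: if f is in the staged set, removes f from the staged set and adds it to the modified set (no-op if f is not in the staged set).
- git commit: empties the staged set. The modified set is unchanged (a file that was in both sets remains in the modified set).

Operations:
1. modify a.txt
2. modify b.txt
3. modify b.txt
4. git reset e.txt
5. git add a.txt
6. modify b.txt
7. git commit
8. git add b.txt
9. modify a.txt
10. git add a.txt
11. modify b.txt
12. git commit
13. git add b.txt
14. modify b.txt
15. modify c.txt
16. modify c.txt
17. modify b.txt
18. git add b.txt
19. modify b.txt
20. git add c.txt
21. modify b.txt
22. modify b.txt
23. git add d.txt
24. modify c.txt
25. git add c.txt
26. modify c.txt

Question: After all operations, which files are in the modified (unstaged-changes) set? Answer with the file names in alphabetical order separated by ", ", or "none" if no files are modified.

After op 1 (modify a.txt): modified={a.txt} staged={none}
After op 2 (modify b.txt): modified={a.txt, b.txt} staged={none}
After op 3 (modify b.txt): modified={a.txt, b.txt} staged={none}
After op 4 (git reset e.txt): modified={a.txt, b.txt} staged={none}
After op 5 (git add a.txt): modified={b.txt} staged={a.txt}
After op 6 (modify b.txt): modified={b.txt} staged={a.txt}
After op 7 (git commit): modified={b.txt} staged={none}
After op 8 (git add b.txt): modified={none} staged={b.txt}
After op 9 (modify a.txt): modified={a.txt} staged={b.txt}
After op 10 (git add a.txt): modified={none} staged={a.txt, b.txt}
After op 11 (modify b.txt): modified={b.txt} staged={a.txt, b.txt}
After op 12 (git commit): modified={b.txt} staged={none}
After op 13 (git add b.txt): modified={none} staged={b.txt}
After op 14 (modify b.txt): modified={b.txt} staged={b.txt}
After op 15 (modify c.txt): modified={b.txt, c.txt} staged={b.txt}
After op 16 (modify c.txt): modified={b.txt, c.txt} staged={b.txt}
After op 17 (modify b.txt): modified={b.txt, c.txt} staged={b.txt}
After op 18 (git add b.txt): modified={c.txt} staged={b.txt}
After op 19 (modify b.txt): modified={b.txt, c.txt} staged={b.txt}
After op 20 (git add c.txt): modified={b.txt} staged={b.txt, c.txt}
After op 21 (modify b.txt): modified={b.txt} staged={b.txt, c.txt}
After op 22 (modify b.txt): modified={b.txt} staged={b.txt, c.txt}
After op 23 (git add d.txt): modified={b.txt} staged={b.txt, c.txt}
After op 24 (modify c.txt): modified={b.txt, c.txt} staged={b.txt, c.txt}
After op 25 (git add c.txt): modified={b.txt} staged={b.txt, c.txt}
After op 26 (modify c.txt): modified={b.txt, c.txt} staged={b.txt, c.txt}

Answer: b.txt, c.txt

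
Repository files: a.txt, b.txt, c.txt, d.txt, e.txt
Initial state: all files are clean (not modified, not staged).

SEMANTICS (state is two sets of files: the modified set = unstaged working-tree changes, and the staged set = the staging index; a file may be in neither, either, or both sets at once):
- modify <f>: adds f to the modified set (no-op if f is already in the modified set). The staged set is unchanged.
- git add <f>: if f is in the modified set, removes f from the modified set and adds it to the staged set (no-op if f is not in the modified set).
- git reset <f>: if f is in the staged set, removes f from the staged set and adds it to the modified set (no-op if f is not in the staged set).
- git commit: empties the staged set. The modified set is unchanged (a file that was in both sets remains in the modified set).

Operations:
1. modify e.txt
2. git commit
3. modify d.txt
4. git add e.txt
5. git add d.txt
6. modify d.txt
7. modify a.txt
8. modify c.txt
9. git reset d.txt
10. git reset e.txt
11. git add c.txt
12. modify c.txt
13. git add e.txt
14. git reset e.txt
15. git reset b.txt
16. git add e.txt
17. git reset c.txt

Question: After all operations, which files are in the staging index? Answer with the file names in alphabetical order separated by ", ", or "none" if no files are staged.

Answer: e.txt

Derivation:
After op 1 (modify e.txt): modified={e.txt} staged={none}
After op 2 (git commit): modified={e.txt} staged={none}
After op 3 (modify d.txt): modified={d.txt, e.txt} staged={none}
After op 4 (git add e.txt): modified={d.txt} staged={e.txt}
After op 5 (git add d.txt): modified={none} staged={d.txt, e.txt}
After op 6 (modify d.txt): modified={d.txt} staged={d.txt, e.txt}
After op 7 (modify a.txt): modified={a.txt, d.txt} staged={d.txt, e.txt}
After op 8 (modify c.txt): modified={a.txt, c.txt, d.txt} staged={d.txt, e.txt}
After op 9 (git reset d.txt): modified={a.txt, c.txt, d.txt} staged={e.txt}
After op 10 (git reset e.txt): modified={a.txt, c.txt, d.txt, e.txt} staged={none}
After op 11 (git add c.txt): modified={a.txt, d.txt, e.txt} staged={c.txt}
After op 12 (modify c.txt): modified={a.txt, c.txt, d.txt, e.txt} staged={c.txt}
After op 13 (git add e.txt): modified={a.txt, c.txt, d.txt} staged={c.txt, e.txt}
After op 14 (git reset e.txt): modified={a.txt, c.txt, d.txt, e.txt} staged={c.txt}
After op 15 (git reset b.txt): modified={a.txt, c.txt, d.txt, e.txt} staged={c.txt}
After op 16 (git add e.txt): modified={a.txt, c.txt, d.txt} staged={c.txt, e.txt}
After op 17 (git reset c.txt): modified={a.txt, c.txt, d.txt} staged={e.txt}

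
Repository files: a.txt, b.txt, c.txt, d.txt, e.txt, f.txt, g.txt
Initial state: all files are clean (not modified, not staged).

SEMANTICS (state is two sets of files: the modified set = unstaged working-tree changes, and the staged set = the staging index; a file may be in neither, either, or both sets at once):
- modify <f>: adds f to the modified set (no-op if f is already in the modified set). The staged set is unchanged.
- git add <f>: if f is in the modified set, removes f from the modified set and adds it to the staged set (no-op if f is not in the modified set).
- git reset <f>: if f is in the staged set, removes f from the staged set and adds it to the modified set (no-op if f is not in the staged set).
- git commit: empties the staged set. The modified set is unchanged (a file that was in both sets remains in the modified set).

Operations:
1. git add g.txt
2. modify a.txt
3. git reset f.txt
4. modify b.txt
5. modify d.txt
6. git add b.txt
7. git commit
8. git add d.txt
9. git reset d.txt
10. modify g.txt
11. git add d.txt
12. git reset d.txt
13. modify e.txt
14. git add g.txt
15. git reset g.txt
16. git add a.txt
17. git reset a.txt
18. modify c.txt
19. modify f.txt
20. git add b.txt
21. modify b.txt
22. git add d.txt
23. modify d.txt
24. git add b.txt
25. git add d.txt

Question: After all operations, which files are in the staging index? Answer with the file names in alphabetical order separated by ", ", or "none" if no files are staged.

Answer: b.txt, d.txt

Derivation:
After op 1 (git add g.txt): modified={none} staged={none}
After op 2 (modify a.txt): modified={a.txt} staged={none}
After op 3 (git reset f.txt): modified={a.txt} staged={none}
After op 4 (modify b.txt): modified={a.txt, b.txt} staged={none}
After op 5 (modify d.txt): modified={a.txt, b.txt, d.txt} staged={none}
After op 6 (git add b.txt): modified={a.txt, d.txt} staged={b.txt}
After op 7 (git commit): modified={a.txt, d.txt} staged={none}
After op 8 (git add d.txt): modified={a.txt} staged={d.txt}
After op 9 (git reset d.txt): modified={a.txt, d.txt} staged={none}
After op 10 (modify g.txt): modified={a.txt, d.txt, g.txt} staged={none}
After op 11 (git add d.txt): modified={a.txt, g.txt} staged={d.txt}
After op 12 (git reset d.txt): modified={a.txt, d.txt, g.txt} staged={none}
After op 13 (modify e.txt): modified={a.txt, d.txt, e.txt, g.txt} staged={none}
After op 14 (git add g.txt): modified={a.txt, d.txt, e.txt} staged={g.txt}
After op 15 (git reset g.txt): modified={a.txt, d.txt, e.txt, g.txt} staged={none}
After op 16 (git add a.txt): modified={d.txt, e.txt, g.txt} staged={a.txt}
After op 17 (git reset a.txt): modified={a.txt, d.txt, e.txt, g.txt} staged={none}
After op 18 (modify c.txt): modified={a.txt, c.txt, d.txt, e.txt, g.txt} staged={none}
After op 19 (modify f.txt): modified={a.txt, c.txt, d.txt, e.txt, f.txt, g.txt} staged={none}
After op 20 (git add b.txt): modified={a.txt, c.txt, d.txt, e.txt, f.txt, g.txt} staged={none}
After op 21 (modify b.txt): modified={a.txt, b.txt, c.txt, d.txt, e.txt, f.txt, g.txt} staged={none}
After op 22 (git add d.txt): modified={a.txt, b.txt, c.txt, e.txt, f.txt, g.txt} staged={d.txt}
After op 23 (modify d.txt): modified={a.txt, b.txt, c.txt, d.txt, e.txt, f.txt, g.txt} staged={d.txt}
After op 24 (git add b.txt): modified={a.txt, c.txt, d.txt, e.txt, f.txt, g.txt} staged={b.txt, d.txt}
After op 25 (git add d.txt): modified={a.txt, c.txt, e.txt, f.txt, g.txt} staged={b.txt, d.txt}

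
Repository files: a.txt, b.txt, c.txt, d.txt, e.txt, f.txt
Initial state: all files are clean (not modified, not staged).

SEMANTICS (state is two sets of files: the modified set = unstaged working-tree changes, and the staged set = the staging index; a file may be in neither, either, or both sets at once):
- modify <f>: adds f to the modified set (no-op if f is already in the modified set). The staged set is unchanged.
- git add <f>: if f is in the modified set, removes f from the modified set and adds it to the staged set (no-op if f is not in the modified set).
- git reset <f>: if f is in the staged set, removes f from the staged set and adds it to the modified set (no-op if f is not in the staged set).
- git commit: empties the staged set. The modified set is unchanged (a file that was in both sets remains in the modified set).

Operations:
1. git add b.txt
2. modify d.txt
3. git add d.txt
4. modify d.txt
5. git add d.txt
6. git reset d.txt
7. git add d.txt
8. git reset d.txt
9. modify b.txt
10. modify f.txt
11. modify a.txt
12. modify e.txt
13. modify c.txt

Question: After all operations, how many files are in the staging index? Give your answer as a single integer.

Answer: 0

Derivation:
After op 1 (git add b.txt): modified={none} staged={none}
After op 2 (modify d.txt): modified={d.txt} staged={none}
After op 3 (git add d.txt): modified={none} staged={d.txt}
After op 4 (modify d.txt): modified={d.txt} staged={d.txt}
After op 5 (git add d.txt): modified={none} staged={d.txt}
After op 6 (git reset d.txt): modified={d.txt} staged={none}
After op 7 (git add d.txt): modified={none} staged={d.txt}
After op 8 (git reset d.txt): modified={d.txt} staged={none}
After op 9 (modify b.txt): modified={b.txt, d.txt} staged={none}
After op 10 (modify f.txt): modified={b.txt, d.txt, f.txt} staged={none}
After op 11 (modify a.txt): modified={a.txt, b.txt, d.txt, f.txt} staged={none}
After op 12 (modify e.txt): modified={a.txt, b.txt, d.txt, e.txt, f.txt} staged={none}
After op 13 (modify c.txt): modified={a.txt, b.txt, c.txt, d.txt, e.txt, f.txt} staged={none}
Final staged set: {none} -> count=0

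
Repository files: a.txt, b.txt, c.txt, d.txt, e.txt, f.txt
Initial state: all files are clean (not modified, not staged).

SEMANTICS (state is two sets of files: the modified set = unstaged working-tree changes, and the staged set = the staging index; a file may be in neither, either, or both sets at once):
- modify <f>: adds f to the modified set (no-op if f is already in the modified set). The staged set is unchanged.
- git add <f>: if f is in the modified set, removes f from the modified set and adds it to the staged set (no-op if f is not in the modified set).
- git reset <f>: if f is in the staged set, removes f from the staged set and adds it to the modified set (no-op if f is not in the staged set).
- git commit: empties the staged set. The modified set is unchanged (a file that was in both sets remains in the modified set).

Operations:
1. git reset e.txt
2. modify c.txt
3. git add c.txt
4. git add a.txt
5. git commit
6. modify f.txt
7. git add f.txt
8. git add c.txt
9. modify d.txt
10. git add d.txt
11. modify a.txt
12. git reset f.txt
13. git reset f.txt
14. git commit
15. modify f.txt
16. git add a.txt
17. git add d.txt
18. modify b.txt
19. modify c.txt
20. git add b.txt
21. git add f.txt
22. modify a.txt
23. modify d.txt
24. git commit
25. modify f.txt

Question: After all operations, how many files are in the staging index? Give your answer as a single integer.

After op 1 (git reset e.txt): modified={none} staged={none}
After op 2 (modify c.txt): modified={c.txt} staged={none}
After op 3 (git add c.txt): modified={none} staged={c.txt}
After op 4 (git add a.txt): modified={none} staged={c.txt}
After op 5 (git commit): modified={none} staged={none}
After op 6 (modify f.txt): modified={f.txt} staged={none}
After op 7 (git add f.txt): modified={none} staged={f.txt}
After op 8 (git add c.txt): modified={none} staged={f.txt}
After op 9 (modify d.txt): modified={d.txt} staged={f.txt}
After op 10 (git add d.txt): modified={none} staged={d.txt, f.txt}
After op 11 (modify a.txt): modified={a.txt} staged={d.txt, f.txt}
After op 12 (git reset f.txt): modified={a.txt, f.txt} staged={d.txt}
After op 13 (git reset f.txt): modified={a.txt, f.txt} staged={d.txt}
After op 14 (git commit): modified={a.txt, f.txt} staged={none}
After op 15 (modify f.txt): modified={a.txt, f.txt} staged={none}
After op 16 (git add a.txt): modified={f.txt} staged={a.txt}
After op 17 (git add d.txt): modified={f.txt} staged={a.txt}
After op 18 (modify b.txt): modified={b.txt, f.txt} staged={a.txt}
After op 19 (modify c.txt): modified={b.txt, c.txt, f.txt} staged={a.txt}
After op 20 (git add b.txt): modified={c.txt, f.txt} staged={a.txt, b.txt}
After op 21 (git add f.txt): modified={c.txt} staged={a.txt, b.txt, f.txt}
After op 22 (modify a.txt): modified={a.txt, c.txt} staged={a.txt, b.txt, f.txt}
After op 23 (modify d.txt): modified={a.txt, c.txt, d.txt} staged={a.txt, b.txt, f.txt}
After op 24 (git commit): modified={a.txt, c.txt, d.txt} staged={none}
After op 25 (modify f.txt): modified={a.txt, c.txt, d.txt, f.txt} staged={none}
Final staged set: {none} -> count=0

Answer: 0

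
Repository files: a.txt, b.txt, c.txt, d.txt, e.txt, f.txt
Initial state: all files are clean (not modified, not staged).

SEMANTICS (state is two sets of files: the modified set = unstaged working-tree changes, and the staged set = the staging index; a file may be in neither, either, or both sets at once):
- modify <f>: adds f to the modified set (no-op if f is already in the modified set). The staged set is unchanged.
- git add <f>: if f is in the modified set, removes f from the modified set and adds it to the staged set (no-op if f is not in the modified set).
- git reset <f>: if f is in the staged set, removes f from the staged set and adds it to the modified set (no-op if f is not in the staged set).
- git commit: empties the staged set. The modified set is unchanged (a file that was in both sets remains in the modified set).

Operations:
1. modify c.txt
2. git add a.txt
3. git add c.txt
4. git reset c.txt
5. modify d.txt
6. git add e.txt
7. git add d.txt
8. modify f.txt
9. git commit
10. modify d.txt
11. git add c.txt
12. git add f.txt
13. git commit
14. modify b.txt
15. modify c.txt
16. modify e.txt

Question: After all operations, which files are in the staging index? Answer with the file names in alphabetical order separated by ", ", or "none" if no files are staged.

Answer: none

Derivation:
After op 1 (modify c.txt): modified={c.txt} staged={none}
After op 2 (git add a.txt): modified={c.txt} staged={none}
After op 3 (git add c.txt): modified={none} staged={c.txt}
After op 4 (git reset c.txt): modified={c.txt} staged={none}
After op 5 (modify d.txt): modified={c.txt, d.txt} staged={none}
After op 6 (git add e.txt): modified={c.txt, d.txt} staged={none}
After op 7 (git add d.txt): modified={c.txt} staged={d.txt}
After op 8 (modify f.txt): modified={c.txt, f.txt} staged={d.txt}
After op 9 (git commit): modified={c.txt, f.txt} staged={none}
After op 10 (modify d.txt): modified={c.txt, d.txt, f.txt} staged={none}
After op 11 (git add c.txt): modified={d.txt, f.txt} staged={c.txt}
After op 12 (git add f.txt): modified={d.txt} staged={c.txt, f.txt}
After op 13 (git commit): modified={d.txt} staged={none}
After op 14 (modify b.txt): modified={b.txt, d.txt} staged={none}
After op 15 (modify c.txt): modified={b.txt, c.txt, d.txt} staged={none}
After op 16 (modify e.txt): modified={b.txt, c.txt, d.txt, e.txt} staged={none}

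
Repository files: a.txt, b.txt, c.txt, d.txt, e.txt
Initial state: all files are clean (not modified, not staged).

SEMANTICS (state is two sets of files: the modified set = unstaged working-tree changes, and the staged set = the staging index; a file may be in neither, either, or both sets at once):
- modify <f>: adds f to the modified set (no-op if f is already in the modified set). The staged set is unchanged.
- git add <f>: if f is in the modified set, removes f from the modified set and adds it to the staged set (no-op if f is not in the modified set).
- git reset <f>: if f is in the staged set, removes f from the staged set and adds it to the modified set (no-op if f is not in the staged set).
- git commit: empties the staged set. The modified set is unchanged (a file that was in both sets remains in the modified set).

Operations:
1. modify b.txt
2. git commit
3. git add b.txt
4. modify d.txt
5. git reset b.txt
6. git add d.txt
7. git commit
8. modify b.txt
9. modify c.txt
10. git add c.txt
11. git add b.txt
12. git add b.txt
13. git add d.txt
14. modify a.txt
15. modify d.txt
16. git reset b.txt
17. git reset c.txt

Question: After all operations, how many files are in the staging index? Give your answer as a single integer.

After op 1 (modify b.txt): modified={b.txt} staged={none}
After op 2 (git commit): modified={b.txt} staged={none}
After op 3 (git add b.txt): modified={none} staged={b.txt}
After op 4 (modify d.txt): modified={d.txt} staged={b.txt}
After op 5 (git reset b.txt): modified={b.txt, d.txt} staged={none}
After op 6 (git add d.txt): modified={b.txt} staged={d.txt}
After op 7 (git commit): modified={b.txt} staged={none}
After op 8 (modify b.txt): modified={b.txt} staged={none}
After op 9 (modify c.txt): modified={b.txt, c.txt} staged={none}
After op 10 (git add c.txt): modified={b.txt} staged={c.txt}
After op 11 (git add b.txt): modified={none} staged={b.txt, c.txt}
After op 12 (git add b.txt): modified={none} staged={b.txt, c.txt}
After op 13 (git add d.txt): modified={none} staged={b.txt, c.txt}
After op 14 (modify a.txt): modified={a.txt} staged={b.txt, c.txt}
After op 15 (modify d.txt): modified={a.txt, d.txt} staged={b.txt, c.txt}
After op 16 (git reset b.txt): modified={a.txt, b.txt, d.txt} staged={c.txt}
After op 17 (git reset c.txt): modified={a.txt, b.txt, c.txt, d.txt} staged={none}
Final staged set: {none} -> count=0

Answer: 0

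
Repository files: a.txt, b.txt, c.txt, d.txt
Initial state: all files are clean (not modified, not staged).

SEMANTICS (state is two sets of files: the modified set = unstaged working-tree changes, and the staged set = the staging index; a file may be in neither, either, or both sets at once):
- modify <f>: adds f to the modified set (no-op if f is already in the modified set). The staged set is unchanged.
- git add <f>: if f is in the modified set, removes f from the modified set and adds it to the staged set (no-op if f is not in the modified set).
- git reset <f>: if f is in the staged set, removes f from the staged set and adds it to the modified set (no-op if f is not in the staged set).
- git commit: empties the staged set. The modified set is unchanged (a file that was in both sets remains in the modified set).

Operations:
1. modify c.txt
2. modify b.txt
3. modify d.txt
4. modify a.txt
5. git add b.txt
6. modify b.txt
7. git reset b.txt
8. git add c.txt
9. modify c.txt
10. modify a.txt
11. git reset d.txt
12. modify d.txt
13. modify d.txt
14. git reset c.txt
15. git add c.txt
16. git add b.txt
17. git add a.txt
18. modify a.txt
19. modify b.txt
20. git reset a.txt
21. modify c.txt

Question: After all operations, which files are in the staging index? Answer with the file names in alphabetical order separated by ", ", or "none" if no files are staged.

After op 1 (modify c.txt): modified={c.txt} staged={none}
After op 2 (modify b.txt): modified={b.txt, c.txt} staged={none}
After op 3 (modify d.txt): modified={b.txt, c.txt, d.txt} staged={none}
After op 4 (modify a.txt): modified={a.txt, b.txt, c.txt, d.txt} staged={none}
After op 5 (git add b.txt): modified={a.txt, c.txt, d.txt} staged={b.txt}
After op 6 (modify b.txt): modified={a.txt, b.txt, c.txt, d.txt} staged={b.txt}
After op 7 (git reset b.txt): modified={a.txt, b.txt, c.txt, d.txt} staged={none}
After op 8 (git add c.txt): modified={a.txt, b.txt, d.txt} staged={c.txt}
After op 9 (modify c.txt): modified={a.txt, b.txt, c.txt, d.txt} staged={c.txt}
After op 10 (modify a.txt): modified={a.txt, b.txt, c.txt, d.txt} staged={c.txt}
After op 11 (git reset d.txt): modified={a.txt, b.txt, c.txt, d.txt} staged={c.txt}
After op 12 (modify d.txt): modified={a.txt, b.txt, c.txt, d.txt} staged={c.txt}
After op 13 (modify d.txt): modified={a.txt, b.txt, c.txt, d.txt} staged={c.txt}
After op 14 (git reset c.txt): modified={a.txt, b.txt, c.txt, d.txt} staged={none}
After op 15 (git add c.txt): modified={a.txt, b.txt, d.txt} staged={c.txt}
After op 16 (git add b.txt): modified={a.txt, d.txt} staged={b.txt, c.txt}
After op 17 (git add a.txt): modified={d.txt} staged={a.txt, b.txt, c.txt}
After op 18 (modify a.txt): modified={a.txt, d.txt} staged={a.txt, b.txt, c.txt}
After op 19 (modify b.txt): modified={a.txt, b.txt, d.txt} staged={a.txt, b.txt, c.txt}
After op 20 (git reset a.txt): modified={a.txt, b.txt, d.txt} staged={b.txt, c.txt}
After op 21 (modify c.txt): modified={a.txt, b.txt, c.txt, d.txt} staged={b.txt, c.txt}

Answer: b.txt, c.txt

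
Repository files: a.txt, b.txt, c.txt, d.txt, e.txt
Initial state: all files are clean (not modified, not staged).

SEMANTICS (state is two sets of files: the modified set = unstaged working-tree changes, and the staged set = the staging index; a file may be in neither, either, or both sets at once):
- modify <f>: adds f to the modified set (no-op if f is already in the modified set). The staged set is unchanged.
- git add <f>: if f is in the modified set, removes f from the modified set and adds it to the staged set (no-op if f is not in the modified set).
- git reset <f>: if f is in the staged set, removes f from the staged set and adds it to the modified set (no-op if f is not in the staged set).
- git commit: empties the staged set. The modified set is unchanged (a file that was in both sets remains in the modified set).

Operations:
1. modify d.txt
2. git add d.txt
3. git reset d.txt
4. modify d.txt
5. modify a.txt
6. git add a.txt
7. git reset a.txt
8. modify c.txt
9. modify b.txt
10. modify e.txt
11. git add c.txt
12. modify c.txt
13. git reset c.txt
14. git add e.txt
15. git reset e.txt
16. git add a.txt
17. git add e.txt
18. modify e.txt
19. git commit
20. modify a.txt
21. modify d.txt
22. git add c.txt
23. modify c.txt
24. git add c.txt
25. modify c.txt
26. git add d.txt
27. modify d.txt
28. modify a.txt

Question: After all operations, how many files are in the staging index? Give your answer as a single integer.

Answer: 2

Derivation:
After op 1 (modify d.txt): modified={d.txt} staged={none}
After op 2 (git add d.txt): modified={none} staged={d.txt}
After op 3 (git reset d.txt): modified={d.txt} staged={none}
After op 4 (modify d.txt): modified={d.txt} staged={none}
After op 5 (modify a.txt): modified={a.txt, d.txt} staged={none}
After op 6 (git add a.txt): modified={d.txt} staged={a.txt}
After op 7 (git reset a.txt): modified={a.txt, d.txt} staged={none}
After op 8 (modify c.txt): modified={a.txt, c.txt, d.txt} staged={none}
After op 9 (modify b.txt): modified={a.txt, b.txt, c.txt, d.txt} staged={none}
After op 10 (modify e.txt): modified={a.txt, b.txt, c.txt, d.txt, e.txt} staged={none}
After op 11 (git add c.txt): modified={a.txt, b.txt, d.txt, e.txt} staged={c.txt}
After op 12 (modify c.txt): modified={a.txt, b.txt, c.txt, d.txt, e.txt} staged={c.txt}
After op 13 (git reset c.txt): modified={a.txt, b.txt, c.txt, d.txt, e.txt} staged={none}
After op 14 (git add e.txt): modified={a.txt, b.txt, c.txt, d.txt} staged={e.txt}
After op 15 (git reset e.txt): modified={a.txt, b.txt, c.txt, d.txt, e.txt} staged={none}
After op 16 (git add a.txt): modified={b.txt, c.txt, d.txt, e.txt} staged={a.txt}
After op 17 (git add e.txt): modified={b.txt, c.txt, d.txt} staged={a.txt, e.txt}
After op 18 (modify e.txt): modified={b.txt, c.txt, d.txt, e.txt} staged={a.txt, e.txt}
After op 19 (git commit): modified={b.txt, c.txt, d.txt, e.txt} staged={none}
After op 20 (modify a.txt): modified={a.txt, b.txt, c.txt, d.txt, e.txt} staged={none}
After op 21 (modify d.txt): modified={a.txt, b.txt, c.txt, d.txt, e.txt} staged={none}
After op 22 (git add c.txt): modified={a.txt, b.txt, d.txt, e.txt} staged={c.txt}
After op 23 (modify c.txt): modified={a.txt, b.txt, c.txt, d.txt, e.txt} staged={c.txt}
After op 24 (git add c.txt): modified={a.txt, b.txt, d.txt, e.txt} staged={c.txt}
After op 25 (modify c.txt): modified={a.txt, b.txt, c.txt, d.txt, e.txt} staged={c.txt}
After op 26 (git add d.txt): modified={a.txt, b.txt, c.txt, e.txt} staged={c.txt, d.txt}
After op 27 (modify d.txt): modified={a.txt, b.txt, c.txt, d.txt, e.txt} staged={c.txt, d.txt}
After op 28 (modify a.txt): modified={a.txt, b.txt, c.txt, d.txt, e.txt} staged={c.txt, d.txt}
Final staged set: {c.txt, d.txt} -> count=2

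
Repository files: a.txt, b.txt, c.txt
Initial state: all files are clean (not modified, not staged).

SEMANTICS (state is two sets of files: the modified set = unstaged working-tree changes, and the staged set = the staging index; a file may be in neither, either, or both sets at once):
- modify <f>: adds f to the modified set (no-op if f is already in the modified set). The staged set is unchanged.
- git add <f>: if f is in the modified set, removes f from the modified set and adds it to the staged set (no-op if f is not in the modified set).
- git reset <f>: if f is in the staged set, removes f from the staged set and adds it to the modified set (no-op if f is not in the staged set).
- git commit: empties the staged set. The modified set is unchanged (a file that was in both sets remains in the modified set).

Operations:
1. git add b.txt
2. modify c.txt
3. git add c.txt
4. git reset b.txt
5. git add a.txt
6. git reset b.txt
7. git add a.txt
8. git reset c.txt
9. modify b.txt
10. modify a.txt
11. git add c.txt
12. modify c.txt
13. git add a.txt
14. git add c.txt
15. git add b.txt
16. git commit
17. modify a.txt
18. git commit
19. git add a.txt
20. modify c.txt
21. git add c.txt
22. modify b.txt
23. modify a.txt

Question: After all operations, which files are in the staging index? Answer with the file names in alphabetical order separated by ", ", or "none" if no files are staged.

Answer: a.txt, c.txt

Derivation:
After op 1 (git add b.txt): modified={none} staged={none}
After op 2 (modify c.txt): modified={c.txt} staged={none}
After op 3 (git add c.txt): modified={none} staged={c.txt}
After op 4 (git reset b.txt): modified={none} staged={c.txt}
After op 5 (git add a.txt): modified={none} staged={c.txt}
After op 6 (git reset b.txt): modified={none} staged={c.txt}
After op 7 (git add a.txt): modified={none} staged={c.txt}
After op 8 (git reset c.txt): modified={c.txt} staged={none}
After op 9 (modify b.txt): modified={b.txt, c.txt} staged={none}
After op 10 (modify a.txt): modified={a.txt, b.txt, c.txt} staged={none}
After op 11 (git add c.txt): modified={a.txt, b.txt} staged={c.txt}
After op 12 (modify c.txt): modified={a.txt, b.txt, c.txt} staged={c.txt}
After op 13 (git add a.txt): modified={b.txt, c.txt} staged={a.txt, c.txt}
After op 14 (git add c.txt): modified={b.txt} staged={a.txt, c.txt}
After op 15 (git add b.txt): modified={none} staged={a.txt, b.txt, c.txt}
After op 16 (git commit): modified={none} staged={none}
After op 17 (modify a.txt): modified={a.txt} staged={none}
After op 18 (git commit): modified={a.txt} staged={none}
After op 19 (git add a.txt): modified={none} staged={a.txt}
After op 20 (modify c.txt): modified={c.txt} staged={a.txt}
After op 21 (git add c.txt): modified={none} staged={a.txt, c.txt}
After op 22 (modify b.txt): modified={b.txt} staged={a.txt, c.txt}
After op 23 (modify a.txt): modified={a.txt, b.txt} staged={a.txt, c.txt}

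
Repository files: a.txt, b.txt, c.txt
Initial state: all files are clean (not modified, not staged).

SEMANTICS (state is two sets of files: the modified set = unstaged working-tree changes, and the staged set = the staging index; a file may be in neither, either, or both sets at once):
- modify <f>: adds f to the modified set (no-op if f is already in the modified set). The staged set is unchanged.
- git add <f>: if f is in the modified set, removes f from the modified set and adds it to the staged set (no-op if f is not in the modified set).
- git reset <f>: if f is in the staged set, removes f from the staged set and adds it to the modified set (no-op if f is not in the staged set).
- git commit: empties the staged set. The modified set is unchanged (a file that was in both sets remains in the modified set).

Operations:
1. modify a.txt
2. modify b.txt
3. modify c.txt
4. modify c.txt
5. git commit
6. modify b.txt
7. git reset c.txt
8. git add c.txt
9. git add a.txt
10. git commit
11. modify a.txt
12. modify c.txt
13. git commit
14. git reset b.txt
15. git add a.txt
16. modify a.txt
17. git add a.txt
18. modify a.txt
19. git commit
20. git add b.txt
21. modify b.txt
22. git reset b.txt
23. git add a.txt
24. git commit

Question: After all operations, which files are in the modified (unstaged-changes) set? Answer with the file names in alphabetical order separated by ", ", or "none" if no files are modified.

Answer: b.txt, c.txt

Derivation:
After op 1 (modify a.txt): modified={a.txt} staged={none}
After op 2 (modify b.txt): modified={a.txt, b.txt} staged={none}
After op 3 (modify c.txt): modified={a.txt, b.txt, c.txt} staged={none}
After op 4 (modify c.txt): modified={a.txt, b.txt, c.txt} staged={none}
After op 5 (git commit): modified={a.txt, b.txt, c.txt} staged={none}
After op 6 (modify b.txt): modified={a.txt, b.txt, c.txt} staged={none}
After op 7 (git reset c.txt): modified={a.txt, b.txt, c.txt} staged={none}
After op 8 (git add c.txt): modified={a.txt, b.txt} staged={c.txt}
After op 9 (git add a.txt): modified={b.txt} staged={a.txt, c.txt}
After op 10 (git commit): modified={b.txt} staged={none}
After op 11 (modify a.txt): modified={a.txt, b.txt} staged={none}
After op 12 (modify c.txt): modified={a.txt, b.txt, c.txt} staged={none}
After op 13 (git commit): modified={a.txt, b.txt, c.txt} staged={none}
After op 14 (git reset b.txt): modified={a.txt, b.txt, c.txt} staged={none}
After op 15 (git add a.txt): modified={b.txt, c.txt} staged={a.txt}
After op 16 (modify a.txt): modified={a.txt, b.txt, c.txt} staged={a.txt}
After op 17 (git add a.txt): modified={b.txt, c.txt} staged={a.txt}
After op 18 (modify a.txt): modified={a.txt, b.txt, c.txt} staged={a.txt}
After op 19 (git commit): modified={a.txt, b.txt, c.txt} staged={none}
After op 20 (git add b.txt): modified={a.txt, c.txt} staged={b.txt}
After op 21 (modify b.txt): modified={a.txt, b.txt, c.txt} staged={b.txt}
After op 22 (git reset b.txt): modified={a.txt, b.txt, c.txt} staged={none}
After op 23 (git add a.txt): modified={b.txt, c.txt} staged={a.txt}
After op 24 (git commit): modified={b.txt, c.txt} staged={none}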